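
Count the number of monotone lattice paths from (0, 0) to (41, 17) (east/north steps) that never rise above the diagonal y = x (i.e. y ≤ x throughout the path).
Number of paths = 117588504119625

By the reflection principle (André's argument), the number of monotone paths to (41, 17) with n ≤ m that never go above y = x is C(58, 41) − C(58, 42) = 197548686920970 − 79960182801345 = 117588504119625.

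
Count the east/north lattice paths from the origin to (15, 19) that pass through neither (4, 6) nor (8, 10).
Number of paths = 999353760

Inclusion–exclusion. Total paths: C(34, 15) = 1855967520. Through P₁: C(10, 4)·C(24, 11) = 524190240. Through P₂: C(18, 8)·C(16, 7) = 500591520. Since P₁ is strictly southwest of P₂, a monotone path through both must visit P₁ then P₂; paths through both = C(10, 4)·C(8, 4)·C(16, 7) = 168168000. Avoid both = 1855967520 − 524190240 − 500591520 + 168168000 = 999353760.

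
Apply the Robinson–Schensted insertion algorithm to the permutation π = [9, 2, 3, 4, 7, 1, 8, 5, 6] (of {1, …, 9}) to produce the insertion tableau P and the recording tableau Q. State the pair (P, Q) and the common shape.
P = [1, 3, 4, 5, 6] / [2, 7, 8] / [9];  Q = [1, 3, 4, 5, 7] / [2, 8, 9] / [6];  common shape = (5, 3, 1)

Row-insert the values π_1, π_2, … into P one at a time, bumping the leftmost entry strictly greater than the inserted value down to the next row. The recording tableau Q records, in position (i, j), the step at which that cell was added to P.
  Insert 9 (step 1): P = [9];  Q = [1]
  Insert 2 (step 2): P = [2] / [9];  Q = [1] / [2]
  Insert 3 (step 3): P = [2, 3] / [9];  Q = [1, 3] / [2]
  Insert 4 (step 4): P = [2, 3, 4] / [9];  Q = [1, 3, 4] / [2]
  Insert 7 (step 5): P = [2, 3, 4, 7] / [9];  Q = [1, 3, 4, 5] / [2]
  Insert 1 (step 6): P = [1, 3, 4, 7] / [2] / [9];  Q = [1, 3, 4, 5] / [2] / [6]
  Insert 8 (step 7): P = [1, 3, 4, 7, 8] / [2] / [9];  Q = [1, 3, 4, 5, 7] / [2] / [6]
  Insert 5 (step 8): P = [1, 3, 4, 5, 8] / [2, 7] / [9];  Q = [1, 3, 4, 5, 7] / [2, 8] / [6]
  Insert 6 (step 9): P = [1, 3, 4, 5, 6] / [2, 7, 8] / [9];  Q = [1, 3, 4, 5, 7] / [2, 8, 9] / [6]
Final shape: (5, 3, 1).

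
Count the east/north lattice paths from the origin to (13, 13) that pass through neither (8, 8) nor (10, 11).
Number of paths = 4917200

Inclusion–exclusion. Total paths: C(26, 13) = 10400600. Through P₁: C(16, 8)·C(10, 5) = 3243240. Through P₂: C(21, 10)·C(5, 3) = 3527160. Since P₁ is strictly southwest of P₂, a monotone path through both must visit P₁ then P₂; paths through both = C(16, 8)·C(5, 2)·C(5, 3) = 1287000. Avoid both = 10400600 − 3243240 − 3527160 + 1287000 = 4917200.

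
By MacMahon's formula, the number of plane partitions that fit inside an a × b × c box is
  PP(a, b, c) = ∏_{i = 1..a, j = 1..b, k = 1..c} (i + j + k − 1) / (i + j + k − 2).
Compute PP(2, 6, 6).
PP(2, 6, 6) = 226512

Evaluate the triple product over i = 1..2, j = 1..6, k = 1..6. The factors are (2/1) · (3/2) · (4/3) · (5/4) · (6/5) · (7/6) · (3/2) · (4/3) · … (72 factors total). The numerators and denominators telescope so the product is an integer; carrying out the multiplication exactly gives PP(2, 6, 6) = 226512.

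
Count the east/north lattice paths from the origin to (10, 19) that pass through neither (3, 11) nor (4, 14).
Number of paths = 16946622

Inclusion–exclusion. Total paths: C(29, 10) = 20030010. Through P₁: C(14, 3)·C(15, 7) = 2342340. Through P₂: C(18, 4)·C(11, 6) = 1413720. Since P₁ is strictly southwest of P₂, a monotone path through both must visit P₁ then P₂; paths through both = C(14, 3)·C(4, 1)·C(11, 6) = 672672. Avoid both = 20030010 − 2342340 − 1413720 + 672672 = 16946622.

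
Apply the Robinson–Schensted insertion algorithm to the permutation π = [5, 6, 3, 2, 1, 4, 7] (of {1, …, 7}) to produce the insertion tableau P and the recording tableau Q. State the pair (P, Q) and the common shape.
P = [1, 4, 7] / [2, 6] / [3] / [5];  Q = [1, 2, 7] / [3, 6] / [4] / [5];  common shape = (3, 2, 1, 1)

Row-insert the values π_1, π_2, … into P one at a time, bumping the leftmost entry strictly greater than the inserted value down to the next row. The recording tableau Q records, in position (i, j), the step at which that cell was added to P.
  Insert 5 (step 1): P = [5];  Q = [1]
  Insert 6 (step 2): P = [5, 6];  Q = [1, 2]
  Insert 3 (step 3): P = [3, 6] / [5];  Q = [1, 2] / [3]
  Insert 2 (step 4): P = [2, 6] / [3] / [5];  Q = [1, 2] / [3] / [4]
  Insert 1 (step 5): P = [1, 6] / [2] / [3] / [5];  Q = [1, 2] / [3] / [4] / [5]
  Insert 4 (step 6): P = [1, 4] / [2, 6] / [3] / [5];  Q = [1, 2] / [3, 6] / [4] / [5]
  Insert 7 (step 7): P = [1, 4, 7] / [2, 6] / [3] / [5];  Q = [1, 2, 7] / [3, 6] / [4] / [5]
Final shape: (3, 2, 1, 1).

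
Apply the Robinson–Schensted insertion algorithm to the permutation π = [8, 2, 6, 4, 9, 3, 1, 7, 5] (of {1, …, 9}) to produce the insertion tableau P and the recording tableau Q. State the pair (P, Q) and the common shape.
P = [1, 3, 5] / [2, 7] / [4, 9] / [6] / [8];  Q = [1, 3, 5] / [2, 8] / [4, 9] / [6] / [7];  common shape = (3, 2, 2, 1, 1)

Row-insert the values π_1, π_2, … into P one at a time, bumping the leftmost entry strictly greater than the inserted value down to the next row. The recording tableau Q records, in position (i, j), the step at which that cell was added to P.
  Insert 8 (step 1): P = [8];  Q = [1]
  Insert 2 (step 2): P = [2] / [8];  Q = [1] / [2]
  Insert 6 (step 3): P = [2, 6] / [8];  Q = [1, 3] / [2]
  Insert 4 (step 4): P = [2, 4] / [6] / [8];  Q = [1, 3] / [2] / [4]
  Insert 9 (step 5): P = [2, 4, 9] / [6] / [8];  Q = [1, 3, 5] / [2] / [4]
  Insert 3 (step 6): P = [2, 3, 9] / [4] / [6] / [8];  Q = [1, 3, 5] / [2] / [4] / [6]
  Insert 1 (step 7): P = [1, 3, 9] / [2] / [4] / [6] / [8];  Q = [1, 3, 5] / [2] / [4] / [6] / [7]
  Insert 7 (step 8): P = [1, 3, 7] / [2, 9] / [4] / [6] / [8];  Q = [1, 3, 5] / [2, 8] / [4] / [6] / [7]
  Insert 5 (step 9): P = [1, 3, 5] / [2, 7] / [4, 9] / [6] / [8];  Q = [1, 3, 5] / [2, 8] / [4, 9] / [6] / [7]
Final shape: (3, 2, 2, 1, 1).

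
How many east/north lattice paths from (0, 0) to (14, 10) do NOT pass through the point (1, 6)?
Number of paths = 1944596

Total paths from (0, 0) to (14, 10): C(24, 14) = 1961256. Paths through (1, 6): (paths (0, 0) → (1, 6)) × (paths (1, 6) → (14, 10)) = C(7, 1) · C(17, 13) = 7 · 2380 = 16660. Avoidance count = 1961256 − 16660 = 1944596.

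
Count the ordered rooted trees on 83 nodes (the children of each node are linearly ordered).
C_82 = 17526585015616776834735140517915655636396234280

These ordered rooted trees are counted by the Catalan number C_n = (1/(n + 1)) · C(2n, n). For n = 82: C_82 = (1/83) · C(164, 82) = 1454706556296192477283016662986999417820887445240/83 = 17526585015616776834735140517915655636396234280.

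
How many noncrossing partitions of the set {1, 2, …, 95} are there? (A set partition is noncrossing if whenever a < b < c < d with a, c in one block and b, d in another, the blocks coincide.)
C_95 = 944973797977428207852605870454939596837230758234904050

These noncrossing partitions are counted by the Catalan number C_n = (1/(n + 1)) · C(2n, n). For n = 95: C_95 = (1/96) · C(190, 95) = 90717484605833107953850163563674201296374152790550788800/96 = 944973797977428207852605870454939596837230758234904050.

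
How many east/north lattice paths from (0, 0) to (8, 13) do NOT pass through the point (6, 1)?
Number of paths = 202853

Total paths from (0, 0) to (8, 13): C(21, 8) = 203490. Paths through (6, 1): (paths (0, 0) → (6, 1)) × (paths (6, 1) → (8, 13)) = C(7, 6) · C(14, 2) = 7 · 91 = 637. Avoidance count = 203490 − 637 = 202853.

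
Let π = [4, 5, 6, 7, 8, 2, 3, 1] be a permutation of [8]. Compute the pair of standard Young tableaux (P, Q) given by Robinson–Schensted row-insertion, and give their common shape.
P = [1, 3, 6, 7, 8] / [2, 5] / [4];  Q = [1, 2, 3, 4, 5] / [6, 7] / [8];  common shape = (5, 2, 1)

Row-insert the values π_1, π_2, … into P one at a time, bumping the leftmost entry strictly greater than the inserted value down to the next row. The recording tableau Q records, in position (i, j), the step at which that cell was added to P.
  Insert 4 (step 1): P = [4];  Q = [1]
  Insert 5 (step 2): P = [4, 5];  Q = [1, 2]
  Insert 6 (step 3): P = [4, 5, 6];  Q = [1, 2, 3]
  Insert 7 (step 4): P = [4, 5, 6, 7];  Q = [1, 2, 3, 4]
  Insert 8 (step 5): P = [4, 5, 6, 7, 8];  Q = [1, 2, 3, 4, 5]
  Insert 2 (step 6): P = [2, 5, 6, 7, 8] / [4];  Q = [1, 2, 3, 4, 5] / [6]
  Insert 3 (step 7): P = [2, 3, 6, 7, 8] / [4, 5];  Q = [1, 2, 3, 4, 5] / [6, 7]
  Insert 1 (step 8): P = [1, 3, 6, 7, 8] / [2, 5] / [4];  Q = [1, 2, 3, 4, 5] / [6, 7] / [8]
Final shape: (5, 2, 1).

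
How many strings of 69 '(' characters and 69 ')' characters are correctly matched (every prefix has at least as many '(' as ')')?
C_69 = 337485502510215975556783793455058624700

These balanced parentheses are counted by the Catalan number C_n = (1/(n + 1)) · C(2n, n). For n = 69: C_69 = (1/70) · C(138, 69) = 23623985175715118288974865541854103729000/70 = 337485502510215975556783793455058624700.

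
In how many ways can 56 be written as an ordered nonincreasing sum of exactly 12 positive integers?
p(56, 12 parts) = 42333

Partitions of n into exactly k parts are in bijection with partitions of n − k into at most k parts (subtract 1 from each part). So p(56, exactly 12) = p(44, parts ≤ 12). Computing via the recurrence p(m, j) = p(m, j−1) + p(m−j, j) gives 42333.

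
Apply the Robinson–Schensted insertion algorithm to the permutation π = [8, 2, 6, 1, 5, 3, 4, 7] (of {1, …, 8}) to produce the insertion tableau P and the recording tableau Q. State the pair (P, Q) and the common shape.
P = [1, 3, 4, 7] / [2, 5] / [6] / [8];  Q = [1, 3, 7, 8] / [2, 5] / [4] / [6];  common shape = (4, 2, 1, 1)

Row-insert the values π_1, π_2, … into P one at a time, bumping the leftmost entry strictly greater than the inserted value down to the next row. The recording tableau Q records, in position (i, j), the step at which that cell was added to P.
  Insert 8 (step 1): P = [8];  Q = [1]
  Insert 2 (step 2): P = [2] / [8];  Q = [1] / [2]
  Insert 6 (step 3): P = [2, 6] / [8];  Q = [1, 3] / [2]
  Insert 1 (step 4): P = [1, 6] / [2] / [8];  Q = [1, 3] / [2] / [4]
  Insert 5 (step 5): P = [1, 5] / [2, 6] / [8];  Q = [1, 3] / [2, 5] / [4]
  Insert 3 (step 6): P = [1, 3] / [2, 5] / [6] / [8];  Q = [1, 3] / [2, 5] / [4] / [6]
  Insert 4 (step 7): P = [1, 3, 4] / [2, 5] / [6] / [8];  Q = [1, 3, 7] / [2, 5] / [4] / [6]
  Insert 7 (step 8): P = [1, 3, 4, 7] / [2, 5] / [6] / [8];  Q = [1, 3, 7, 8] / [2, 5] / [4] / [6]
Final shape: (4, 2, 1, 1).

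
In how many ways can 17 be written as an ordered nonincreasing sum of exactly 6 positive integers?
p(17, 6 parts) = 44

Partitions of n into exactly k parts are in bijection with partitions of n − k into at most k parts (subtract 1 from each part). So p(17, exactly 6) = p(11, parts ≤ 6). Computing via the recurrence p(m, j) = p(m, j−1) + p(m−j, j) gives 44.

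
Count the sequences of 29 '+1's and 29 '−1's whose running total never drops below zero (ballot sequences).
C_29 = 1002242216651368

These ballot sequences are counted by the Catalan number C_n = (1/(n + 1)) · C(2n, n). For n = 29: C_29 = (1/30) · C(58, 29) = 30067266499541040/30 = 1002242216651368.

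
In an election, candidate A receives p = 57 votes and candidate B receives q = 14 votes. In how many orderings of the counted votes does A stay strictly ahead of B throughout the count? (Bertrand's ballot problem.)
Strict-lead orderings = 145787921878840

Total orderings of the 71 votes with 57 for A: C(71, 57) = 240719591939480. By the Bertrand ballot formula (Cycle Lemma / reflection principle), the number of orderings in which A is strictly ahead of B throughout is (p − q)/(p + q) · C(p + q, p) = (57 − 14)/(57 + 14) · 240719591939480 = 145787921878840.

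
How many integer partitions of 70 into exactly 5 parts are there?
p(70, 5 parts) = 9542

Partitions of n into exactly k parts are in bijection with partitions of n − k into at most k parts (subtract 1 from each part). So p(70, exactly 5) = p(65, parts ≤ 5). Computing via the recurrence p(m, j) = p(m, j−1) + p(m−j, j) gives 9542.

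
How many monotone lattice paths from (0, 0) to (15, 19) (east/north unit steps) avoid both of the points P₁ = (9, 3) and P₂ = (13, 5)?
Number of paths = 1838920500

Inclusion–exclusion. Total paths: C(34, 15) = 1855967520. Through P₁: C(12, 9)·C(22, 6) = 16414860. Through P₂: C(18, 13)·C(16, 2) = 1028160. Since P₁ is strictly southwest of P₂, a monotone path through both must visit P₁ then P₂; paths through both = C(12, 9)·C(6, 4)·C(16, 2) = 396000. Avoid both = 1855967520 − 16414860 − 1028160 + 396000 = 1838920500.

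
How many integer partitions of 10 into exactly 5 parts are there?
p(10, 5 parts) = 7

Partitions of n into exactly k parts ↔ partitions of n − k into at most k parts (subtract 1 from each part). For n = 10, k = 5, the partitions are: 6+1+1+1+1, 5+2+1+1+1, 4+3+1+1+1, 4+2+2+1+1, 3+3+2+1+1, 3+2+2+2+1, 2+2+2+2+2. Count = 7.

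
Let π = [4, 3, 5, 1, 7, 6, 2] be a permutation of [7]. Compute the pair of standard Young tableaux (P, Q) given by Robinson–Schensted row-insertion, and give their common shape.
P = [1, 2, 6] / [3, 5] / [4, 7];  Q = [1, 3, 5] / [2, 6] / [4, 7];  common shape = (3, 2, 2)

Row-insert the values π_1, π_2, … into P one at a time, bumping the leftmost entry strictly greater than the inserted value down to the next row. The recording tableau Q records, in position (i, j), the step at which that cell was added to P.
  Insert 4 (step 1): P = [4];  Q = [1]
  Insert 3 (step 2): P = [3] / [4];  Q = [1] / [2]
  Insert 5 (step 3): P = [3, 5] / [4];  Q = [1, 3] / [2]
  Insert 1 (step 4): P = [1, 5] / [3] / [4];  Q = [1, 3] / [2] / [4]
  Insert 7 (step 5): P = [1, 5, 7] / [3] / [4];  Q = [1, 3, 5] / [2] / [4]
  Insert 6 (step 6): P = [1, 5, 6] / [3, 7] / [4];  Q = [1, 3, 5] / [2, 6] / [4]
  Insert 2 (step 7): P = [1, 2, 6] / [3, 5] / [4, 7];  Q = [1, 3, 5] / [2, 6] / [4, 7]
Final shape: (3, 2, 2).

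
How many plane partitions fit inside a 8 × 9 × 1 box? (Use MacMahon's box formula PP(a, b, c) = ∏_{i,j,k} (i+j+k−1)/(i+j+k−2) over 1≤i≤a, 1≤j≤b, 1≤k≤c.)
PP(8, 9, 1) = 24310

Evaluate the triple product over i = 1..8, j = 1..9, k = 1..1. The factors are (2/1) · (3/2) · (4/3) · (5/4) · (6/5) · (7/6) · (8/7) · (9/8) · … (72 factors total). The numerators and denominators telescope so the product is an integer; carrying out the multiplication exactly gives PP(8, 9, 1) = 24310.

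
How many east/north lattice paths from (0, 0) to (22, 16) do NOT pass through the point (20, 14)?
Number of paths = 13888120590

Total paths from (0, 0) to (22, 16): C(38, 22) = 22239974430. Paths through (20, 14): (paths (0, 0) → (20, 14)) × (paths (20, 14) → (22, 16)) = C(34, 20) · C(4, 2) = 1391975640 · 6 = 8351853840. Avoidance count = 22239974430 − 8351853840 = 13888120590.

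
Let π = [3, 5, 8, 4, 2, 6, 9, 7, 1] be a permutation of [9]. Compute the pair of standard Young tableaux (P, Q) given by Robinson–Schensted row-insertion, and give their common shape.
P = [1, 4, 6, 7] / [2, 8, 9] / [3] / [5];  Q = [1, 2, 3, 7] / [4, 6, 8] / [5] / [9];  common shape = (4, 3, 1, 1)

Row-insert the values π_1, π_2, … into P one at a time, bumping the leftmost entry strictly greater than the inserted value down to the next row. The recording tableau Q records, in position (i, j), the step at which that cell was added to P.
  Insert 3 (step 1): P = [3];  Q = [1]
  Insert 5 (step 2): P = [3, 5];  Q = [1, 2]
  Insert 8 (step 3): P = [3, 5, 8];  Q = [1, 2, 3]
  Insert 4 (step 4): P = [3, 4, 8] / [5];  Q = [1, 2, 3] / [4]
  Insert 2 (step 5): P = [2, 4, 8] / [3] / [5];  Q = [1, 2, 3] / [4] / [5]
  Insert 6 (step 6): P = [2, 4, 6] / [3, 8] / [5];  Q = [1, 2, 3] / [4, 6] / [5]
  Insert 9 (step 7): P = [2, 4, 6, 9] / [3, 8] / [5];  Q = [1, 2, 3, 7] / [4, 6] / [5]
  Insert 7 (step 8): P = [2, 4, 6, 7] / [3, 8, 9] / [5];  Q = [1, 2, 3, 7] / [4, 6, 8] / [5]
  Insert 1 (step 9): P = [1, 4, 6, 7] / [2, 8, 9] / [3] / [5];  Q = [1, 2, 3, 7] / [4, 6, 8] / [5] / [9]
Final shape: (4, 3, 1, 1).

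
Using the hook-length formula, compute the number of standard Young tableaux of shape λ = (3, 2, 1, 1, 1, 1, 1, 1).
# SYT of shape (3, 2, 1, 1, 1, 1, 1, 1) = 231

Hook-length formula: f^λ = n! / Π hook(c), product over all cells c of the Young diagram. For λ = (3, 2, 1, 1, 1, 1, 1, 1), n = 11 boxes. Hook lengths by row (left-to-right, top-to-bottom): [10, 3, 1]; [8, 1]; [6]; [5]; [4]; [3]; [2]; [1]. Product of hooks = 172800. So f^λ = 11! / 172800 = 39916800 / 172800 = 231.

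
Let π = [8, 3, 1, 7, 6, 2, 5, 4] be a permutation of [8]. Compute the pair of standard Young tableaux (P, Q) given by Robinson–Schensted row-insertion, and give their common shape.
P = [1, 2, 4] / [3, 5] / [6] / [7] / [8];  Q = [1, 4, 7] / [2, 5] / [3] / [6] / [8];  common shape = (3, 2, 1, 1, 1)

Row-insert the values π_1, π_2, … into P one at a time, bumping the leftmost entry strictly greater than the inserted value down to the next row. The recording tableau Q records, in position (i, j), the step at which that cell was added to P.
  Insert 8 (step 1): P = [8];  Q = [1]
  Insert 3 (step 2): P = [3] / [8];  Q = [1] / [2]
  Insert 1 (step 3): P = [1] / [3] / [8];  Q = [1] / [2] / [3]
  Insert 7 (step 4): P = [1, 7] / [3] / [8];  Q = [1, 4] / [2] / [3]
  Insert 6 (step 5): P = [1, 6] / [3, 7] / [8];  Q = [1, 4] / [2, 5] / [3]
  Insert 2 (step 6): P = [1, 2] / [3, 6] / [7] / [8];  Q = [1, 4] / [2, 5] / [3] / [6]
  Insert 5 (step 7): P = [1, 2, 5] / [3, 6] / [7] / [8];  Q = [1, 4, 7] / [2, 5] / [3] / [6]
  Insert 4 (step 8): P = [1, 2, 4] / [3, 5] / [6] / [7] / [8];  Q = [1, 4, 7] / [2, 5] / [3] / [6] / [8]
Final shape: (3, 2, 1, 1, 1).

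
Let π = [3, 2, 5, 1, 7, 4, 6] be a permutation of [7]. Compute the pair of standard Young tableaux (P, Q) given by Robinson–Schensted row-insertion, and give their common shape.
P = [1, 4, 6] / [2, 5, 7] / [3];  Q = [1, 3, 5] / [2, 6, 7] / [4];  common shape = (3, 3, 1)

Row-insert the values π_1, π_2, … into P one at a time, bumping the leftmost entry strictly greater than the inserted value down to the next row. The recording tableau Q records, in position (i, j), the step at which that cell was added to P.
  Insert 3 (step 1): P = [3];  Q = [1]
  Insert 2 (step 2): P = [2] / [3];  Q = [1] / [2]
  Insert 5 (step 3): P = [2, 5] / [3];  Q = [1, 3] / [2]
  Insert 1 (step 4): P = [1, 5] / [2] / [3];  Q = [1, 3] / [2] / [4]
  Insert 7 (step 5): P = [1, 5, 7] / [2] / [3];  Q = [1, 3, 5] / [2] / [4]
  Insert 4 (step 6): P = [1, 4, 7] / [2, 5] / [3];  Q = [1, 3, 5] / [2, 6] / [4]
  Insert 6 (step 7): P = [1, 4, 6] / [2, 5, 7] / [3];  Q = [1, 3, 5] / [2, 6, 7] / [4]
Final shape: (3, 3, 1).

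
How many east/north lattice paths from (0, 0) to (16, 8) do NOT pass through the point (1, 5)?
Number of paths = 730575

Total paths from (0, 0) to (16, 8): C(24, 16) = 735471. Paths through (1, 5): (paths (0, 0) → (1, 5)) × (paths (1, 5) → (16, 8)) = C(6, 1) · C(18, 15) = 6 · 816 = 4896. Avoidance count = 735471 − 4896 = 730575.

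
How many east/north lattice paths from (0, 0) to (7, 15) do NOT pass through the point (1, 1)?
Number of paths = 93024

Total paths from (0, 0) to (7, 15): C(22, 7) = 170544. Paths through (1, 1): (paths (0, 0) → (1, 1)) × (paths (1, 1) → (7, 15)) = C(2, 1) · C(20, 6) = 2 · 38760 = 77520. Avoidance count = 170544 − 77520 = 93024.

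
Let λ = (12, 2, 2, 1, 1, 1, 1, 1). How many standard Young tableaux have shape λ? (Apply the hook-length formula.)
# SYT of shape (12, 2, 2, 1, 1, 1, 1, 1) = 4241160

Hook-length formula: f^λ = n! / Π hook(c), product over all cells c of the Young diagram. For λ = (12, 2, 2, 1, 1, 1, 1, 1), n = 21 boxes. Hook lengths by row (left-to-right, top-to-bottom): [19, 13, 10, 9, 8, 7, 6, 5, 4, 3, 2, 1]; [8, 2]; [7, 1]; [5]; [4]; [3]; [2]; [1]. Product of hooks = 12046454784000. So f^λ = 21! / 12046454784000 = 51090942171709440000 / 12046454784000 = 4241160.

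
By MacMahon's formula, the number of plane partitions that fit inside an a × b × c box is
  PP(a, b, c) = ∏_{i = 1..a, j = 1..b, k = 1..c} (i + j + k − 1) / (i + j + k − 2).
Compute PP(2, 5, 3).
PP(2, 5, 3) = 1176

Evaluate the triple product over i = 1..2, j = 1..5, k = 1..3. The factors are (2/1) · (3/2) · (4/3) · (3/2) · (4/3) · (5/4) · (4/3) · (5/4) · … (30 factors total). The numerators and denominators telescope so the product is an integer; carrying out the multiplication exactly gives PP(2, 5, 3) = 1176.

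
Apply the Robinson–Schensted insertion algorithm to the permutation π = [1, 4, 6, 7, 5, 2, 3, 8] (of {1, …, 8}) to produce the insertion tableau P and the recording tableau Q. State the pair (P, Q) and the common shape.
P = [1, 2, 3, 7, 8] / [4, 5] / [6];  Q = [1, 2, 3, 4, 8] / [5, 7] / [6];  common shape = (5, 2, 1)

Row-insert the values π_1, π_2, … into P one at a time, bumping the leftmost entry strictly greater than the inserted value down to the next row. The recording tableau Q records, in position (i, j), the step at which that cell was added to P.
  Insert 1 (step 1): P = [1];  Q = [1]
  Insert 4 (step 2): P = [1, 4];  Q = [1, 2]
  Insert 6 (step 3): P = [1, 4, 6];  Q = [1, 2, 3]
  Insert 7 (step 4): P = [1, 4, 6, 7];  Q = [1, 2, 3, 4]
  Insert 5 (step 5): P = [1, 4, 5, 7] / [6];  Q = [1, 2, 3, 4] / [5]
  Insert 2 (step 6): P = [1, 2, 5, 7] / [4] / [6];  Q = [1, 2, 3, 4] / [5] / [6]
  Insert 3 (step 7): P = [1, 2, 3, 7] / [4, 5] / [6];  Q = [1, 2, 3, 4] / [5, 7] / [6]
  Insert 8 (step 8): P = [1, 2, 3, 7, 8] / [4, 5] / [6];  Q = [1, 2, 3, 4, 8] / [5, 7] / [6]
Final shape: (5, 2, 1).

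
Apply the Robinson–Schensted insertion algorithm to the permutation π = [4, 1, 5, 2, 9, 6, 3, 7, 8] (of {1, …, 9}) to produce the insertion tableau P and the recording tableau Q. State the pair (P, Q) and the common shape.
P = [1, 2, 3, 7, 8] / [4, 5, 6] / [9];  Q = [1, 3, 5, 8, 9] / [2, 4, 6] / [7];  common shape = (5, 3, 1)

Row-insert the values π_1, π_2, … into P one at a time, bumping the leftmost entry strictly greater than the inserted value down to the next row. The recording tableau Q records, in position (i, j), the step at which that cell was added to P.
  Insert 4 (step 1): P = [4];  Q = [1]
  Insert 1 (step 2): P = [1] / [4];  Q = [1] / [2]
  Insert 5 (step 3): P = [1, 5] / [4];  Q = [1, 3] / [2]
  Insert 2 (step 4): P = [1, 2] / [4, 5];  Q = [1, 3] / [2, 4]
  Insert 9 (step 5): P = [1, 2, 9] / [4, 5];  Q = [1, 3, 5] / [2, 4]
  Insert 6 (step 6): P = [1, 2, 6] / [4, 5, 9];  Q = [1, 3, 5] / [2, 4, 6]
  Insert 3 (step 7): P = [1, 2, 3] / [4, 5, 6] / [9];  Q = [1, 3, 5] / [2, 4, 6] / [7]
  Insert 7 (step 8): P = [1, 2, 3, 7] / [4, 5, 6] / [9];  Q = [1, 3, 5, 8] / [2, 4, 6] / [7]
  Insert 8 (step 9): P = [1, 2, 3, 7, 8] / [4, 5, 6] / [9];  Q = [1, 3, 5, 8, 9] / [2, 4, 6] / [7]
Final shape: (5, 3, 1).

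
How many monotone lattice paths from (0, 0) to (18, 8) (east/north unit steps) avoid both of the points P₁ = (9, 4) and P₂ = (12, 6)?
Number of paths = 731458

Inclusion–exclusion. Total paths: C(26, 18) = 1562275. Through P₁: C(13, 9)·C(13, 9) = 511225. Through P₂: C(18, 12)·C(8, 6) = 519792. Since P₁ is strictly southwest of P₂, a monotone path through both must visit P₁ then P₂; paths through both = C(13, 9)·C(5, 3)·C(8, 6) = 200200. Avoid both = 1562275 − 511225 − 519792 + 200200 = 731458.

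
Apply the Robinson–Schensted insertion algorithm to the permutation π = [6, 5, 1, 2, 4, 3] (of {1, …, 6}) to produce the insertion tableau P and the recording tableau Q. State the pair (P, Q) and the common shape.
P = [1, 2, 3] / [4] / [5] / [6];  Q = [1, 4, 5] / [2] / [3] / [6];  common shape = (3, 1, 1, 1)

Row-insert the values π_1, π_2, … into P one at a time, bumping the leftmost entry strictly greater than the inserted value down to the next row. The recording tableau Q records, in position (i, j), the step at which that cell was added to P.
  Insert 6 (step 1): P = [6];  Q = [1]
  Insert 5 (step 2): P = [5] / [6];  Q = [1] / [2]
  Insert 1 (step 3): P = [1] / [5] / [6];  Q = [1] / [2] / [3]
  Insert 2 (step 4): P = [1, 2] / [5] / [6];  Q = [1, 4] / [2] / [3]
  Insert 4 (step 5): P = [1, 2, 4] / [5] / [6];  Q = [1, 4, 5] / [2] / [3]
  Insert 3 (step 6): P = [1, 2, 3] / [4] / [5] / [6];  Q = [1, 4, 5] / [2] / [3] / [6]
Final shape: (3, 1, 1, 1).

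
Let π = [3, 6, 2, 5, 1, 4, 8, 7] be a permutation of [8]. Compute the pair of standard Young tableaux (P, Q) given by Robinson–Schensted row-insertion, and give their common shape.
P = [1, 4, 7] / [2, 5, 8] / [3, 6];  Q = [1, 2, 7] / [3, 4, 8] / [5, 6];  common shape = (3, 3, 2)

Row-insert the values π_1, π_2, … into P one at a time, bumping the leftmost entry strictly greater than the inserted value down to the next row. The recording tableau Q records, in position (i, j), the step at which that cell was added to P.
  Insert 3 (step 1): P = [3];  Q = [1]
  Insert 6 (step 2): P = [3, 6];  Q = [1, 2]
  Insert 2 (step 3): P = [2, 6] / [3];  Q = [1, 2] / [3]
  Insert 5 (step 4): P = [2, 5] / [3, 6];  Q = [1, 2] / [3, 4]
  Insert 1 (step 5): P = [1, 5] / [2, 6] / [3];  Q = [1, 2] / [3, 4] / [5]
  Insert 4 (step 6): P = [1, 4] / [2, 5] / [3, 6];  Q = [1, 2] / [3, 4] / [5, 6]
  Insert 8 (step 7): P = [1, 4, 8] / [2, 5] / [3, 6];  Q = [1, 2, 7] / [3, 4] / [5, 6]
  Insert 7 (step 8): P = [1, 4, 7] / [2, 5, 8] / [3, 6];  Q = [1, 2, 7] / [3, 4, 8] / [5, 6]
Final shape: (3, 3, 2).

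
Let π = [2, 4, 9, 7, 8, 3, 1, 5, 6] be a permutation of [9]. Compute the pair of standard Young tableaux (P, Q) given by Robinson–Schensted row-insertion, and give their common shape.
P = [1, 3, 5, 6] / [2, 7, 8] / [4] / [9];  Q = [1, 2, 3, 5] / [4, 8, 9] / [6] / [7];  common shape = (4, 3, 1, 1)

Row-insert the values π_1, π_2, … into P one at a time, bumping the leftmost entry strictly greater than the inserted value down to the next row. The recording tableau Q records, in position (i, j), the step at which that cell was added to P.
  Insert 2 (step 1): P = [2];  Q = [1]
  Insert 4 (step 2): P = [2, 4];  Q = [1, 2]
  Insert 9 (step 3): P = [2, 4, 9];  Q = [1, 2, 3]
  Insert 7 (step 4): P = [2, 4, 7] / [9];  Q = [1, 2, 3] / [4]
  Insert 8 (step 5): P = [2, 4, 7, 8] / [9];  Q = [1, 2, 3, 5] / [4]
  Insert 3 (step 6): P = [2, 3, 7, 8] / [4] / [9];  Q = [1, 2, 3, 5] / [4] / [6]
  Insert 1 (step 7): P = [1, 3, 7, 8] / [2] / [4] / [9];  Q = [1, 2, 3, 5] / [4] / [6] / [7]
  Insert 5 (step 8): P = [1, 3, 5, 8] / [2, 7] / [4] / [9];  Q = [1, 2, 3, 5] / [4, 8] / [6] / [7]
  Insert 6 (step 9): P = [1, 3, 5, 6] / [2, 7, 8] / [4] / [9];  Q = [1, 2, 3, 5] / [4, 8, 9] / [6] / [7]
Final shape: (4, 3, 1, 1).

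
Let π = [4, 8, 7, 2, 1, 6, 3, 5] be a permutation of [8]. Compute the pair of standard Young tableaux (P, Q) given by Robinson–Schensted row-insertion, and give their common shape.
P = [1, 3, 5] / [2, 6] / [4, 7] / [8];  Q = [1, 2, 8] / [3, 6] / [4, 7] / [5];  common shape = (3, 2, 2, 1)

Row-insert the values π_1, π_2, … into P one at a time, bumping the leftmost entry strictly greater than the inserted value down to the next row. The recording tableau Q records, in position (i, j), the step at which that cell was added to P.
  Insert 4 (step 1): P = [4];  Q = [1]
  Insert 8 (step 2): P = [4, 8];  Q = [1, 2]
  Insert 7 (step 3): P = [4, 7] / [8];  Q = [1, 2] / [3]
  Insert 2 (step 4): P = [2, 7] / [4] / [8];  Q = [1, 2] / [3] / [4]
  Insert 1 (step 5): P = [1, 7] / [2] / [4] / [8];  Q = [1, 2] / [3] / [4] / [5]
  Insert 6 (step 6): P = [1, 6] / [2, 7] / [4] / [8];  Q = [1, 2] / [3, 6] / [4] / [5]
  Insert 3 (step 7): P = [1, 3] / [2, 6] / [4, 7] / [8];  Q = [1, 2] / [3, 6] / [4, 7] / [5]
  Insert 5 (step 8): P = [1, 3, 5] / [2, 6] / [4, 7] / [8];  Q = [1, 2, 8] / [3, 6] / [4, 7] / [5]
Final shape: (3, 2, 2, 1).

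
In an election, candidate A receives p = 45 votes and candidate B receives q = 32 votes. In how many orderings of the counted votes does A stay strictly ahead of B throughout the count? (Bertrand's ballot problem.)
Strict-lead orderings = 778726690986322239070

Total orderings of the 77 votes with 45 for A: C(77, 45) = 4612458092765139416030. By the Bertrand ballot formula (Cycle Lemma / reflection principle), the number of orderings in which A is strictly ahead of B throughout is (p − q)/(p + q) · C(p + q, p) = (45 − 32)/(45 + 32) · 4612458092765139416030 = 778726690986322239070.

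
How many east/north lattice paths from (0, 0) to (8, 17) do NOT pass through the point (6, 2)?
Number of paths = 1077767

Total paths from (0, 0) to (8, 17): C(25, 8) = 1081575. Paths through (6, 2): (paths (0, 0) → (6, 2)) × (paths (6, 2) → (8, 17)) = C(8, 6) · C(17, 2) = 28 · 136 = 3808. Avoidance count = 1081575 − 3808 = 1077767.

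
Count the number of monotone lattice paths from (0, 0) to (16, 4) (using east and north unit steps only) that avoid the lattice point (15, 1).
Number of paths = 4781

Total paths from (0, 0) to (16, 4): C(20, 16) = 4845. Paths through (15, 1): (paths (0, 0) → (15, 1)) × (paths (15, 1) → (16, 4)) = C(16, 15) · C(4, 1) = 16 · 4 = 64. Avoidance count = 4845 − 64 = 4781.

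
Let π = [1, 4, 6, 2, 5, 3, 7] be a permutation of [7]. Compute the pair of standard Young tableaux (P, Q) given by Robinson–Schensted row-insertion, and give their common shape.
P = [1, 2, 3, 7] / [4, 5] / [6];  Q = [1, 2, 3, 7] / [4, 5] / [6];  common shape = (4, 2, 1)

Row-insert the values π_1, π_2, … into P one at a time, bumping the leftmost entry strictly greater than the inserted value down to the next row. The recording tableau Q records, in position (i, j), the step at which that cell was added to P.
  Insert 1 (step 1): P = [1];  Q = [1]
  Insert 4 (step 2): P = [1, 4];  Q = [1, 2]
  Insert 6 (step 3): P = [1, 4, 6];  Q = [1, 2, 3]
  Insert 2 (step 4): P = [1, 2, 6] / [4];  Q = [1, 2, 3] / [4]
  Insert 5 (step 5): P = [1, 2, 5] / [4, 6];  Q = [1, 2, 3] / [4, 5]
  Insert 3 (step 6): P = [1, 2, 3] / [4, 5] / [6];  Q = [1, 2, 3] / [4, 5] / [6]
  Insert 7 (step 7): P = [1, 2, 3, 7] / [4, 5] / [6];  Q = [1, 2, 3, 7] / [4, 5] / [6]
Final shape: (4, 2, 1).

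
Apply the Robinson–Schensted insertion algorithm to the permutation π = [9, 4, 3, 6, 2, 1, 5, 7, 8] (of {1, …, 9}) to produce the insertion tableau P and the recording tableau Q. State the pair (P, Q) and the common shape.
P = [1, 5, 7, 8] / [2, 6] / [3] / [4] / [9];  Q = [1, 4, 8, 9] / [2, 7] / [3] / [5] / [6];  common shape = (4, 2, 1, 1, 1)

Row-insert the values π_1, π_2, … into P one at a time, bumping the leftmost entry strictly greater than the inserted value down to the next row. The recording tableau Q records, in position (i, j), the step at which that cell was added to P.
  Insert 9 (step 1): P = [9];  Q = [1]
  Insert 4 (step 2): P = [4] / [9];  Q = [1] / [2]
  Insert 3 (step 3): P = [3] / [4] / [9];  Q = [1] / [2] / [3]
  Insert 6 (step 4): P = [3, 6] / [4] / [9];  Q = [1, 4] / [2] / [3]
  Insert 2 (step 5): P = [2, 6] / [3] / [4] / [9];  Q = [1, 4] / [2] / [3] / [5]
  Insert 1 (step 6): P = [1, 6] / [2] / [3] / [4] / [9];  Q = [1, 4] / [2] / [3] / [5] / [6]
  Insert 5 (step 7): P = [1, 5] / [2, 6] / [3] / [4] / [9];  Q = [1, 4] / [2, 7] / [3] / [5] / [6]
  Insert 7 (step 8): P = [1, 5, 7] / [2, 6] / [3] / [4] / [9];  Q = [1, 4, 8] / [2, 7] / [3] / [5] / [6]
  Insert 8 (step 9): P = [1, 5, 7, 8] / [2, 6] / [3] / [4] / [9];  Q = [1, 4, 8, 9] / [2, 7] / [3] / [5] / [6]
Final shape: (4, 2, 1, 1, 1).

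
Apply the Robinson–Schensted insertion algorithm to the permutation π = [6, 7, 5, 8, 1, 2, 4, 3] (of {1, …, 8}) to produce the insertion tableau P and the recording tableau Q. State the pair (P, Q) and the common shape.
P = [1, 2, 3] / [4, 7, 8] / [5] / [6];  Q = [1, 2, 4] / [3, 6, 7] / [5] / [8];  common shape = (3, 3, 1, 1)

Row-insert the values π_1, π_2, … into P one at a time, bumping the leftmost entry strictly greater than the inserted value down to the next row. The recording tableau Q records, in position (i, j), the step at which that cell was added to P.
  Insert 6 (step 1): P = [6];  Q = [1]
  Insert 7 (step 2): P = [6, 7];  Q = [1, 2]
  Insert 5 (step 3): P = [5, 7] / [6];  Q = [1, 2] / [3]
  Insert 8 (step 4): P = [5, 7, 8] / [6];  Q = [1, 2, 4] / [3]
  Insert 1 (step 5): P = [1, 7, 8] / [5] / [6];  Q = [1, 2, 4] / [3] / [5]
  Insert 2 (step 6): P = [1, 2, 8] / [5, 7] / [6];  Q = [1, 2, 4] / [3, 6] / [5]
  Insert 4 (step 7): P = [1, 2, 4] / [5, 7, 8] / [6];  Q = [1, 2, 4] / [3, 6, 7] / [5]
  Insert 3 (step 8): P = [1, 2, 3] / [4, 7, 8] / [5] / [6];  Q = [1, 2, 4] / [3, 6, 7] / [5] / [8]
Final shape: (3, 3, 1, 1).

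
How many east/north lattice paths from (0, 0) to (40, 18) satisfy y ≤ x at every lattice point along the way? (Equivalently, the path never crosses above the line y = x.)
Number of paths = 252423322176795

By the reflection principle (André's argument), the number of monotone paths to (40, 18) with n ≤ m that never go above y = x is C(58, 40) − C(58, 41) = 449972009097765 − 197548686920970 = 252423322176795.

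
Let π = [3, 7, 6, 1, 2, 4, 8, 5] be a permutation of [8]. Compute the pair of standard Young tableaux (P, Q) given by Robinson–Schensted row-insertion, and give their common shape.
P = [1, 2, 4, 5] / [3, 6, 8] / [7];  Q = [1, 2, 6, 7] / [3, 5, 8] / [4];  common shape = (4, 3, 1)

Row-insert the values π_1, π_2, … into P one at a time, bumping the leftmost entry strictly greater than the inserted value down to the next row. The recording tableau Q records, in position (i, j), the step at which that cell was added to P.
  Insert 3 (step 1): P = [3];  Q = [1]
  Insert 7 (step 2): P = [3, 7];  Q = [1, 2]
  Insert 6 (step 3): P = [3, 6] / [7];  Q = [1, 2] / [3]
  Insert 1 (step 4): P = [1, 6] / [3] / [7];  Q = [1, 2] / [3] / [4]
  Insert 2 (step 5): P = [1, 2] / [3, 6] / [7];  Q = [1, 2] / [3, 5] / [4]
  Insert 4 (step 6): P = [1, 2, 4] / [3, 6] / [7];  Q = [1, 2, 6] / [3, 5] / [4]
  Insert 8 (step 7): P = [1, 2, 4, 8] / [3, 6] / [7];  Q = [1, 2, 6, 7] / [3, 5] / [4]
  Insert 5 (step 8): P = [1, 2, 4, 5] / [3, 6, 8] / [7];  Q = [1, 2, 6, 7] / [3, 5, 8] / [4]
Final shape: (4, 3, 1).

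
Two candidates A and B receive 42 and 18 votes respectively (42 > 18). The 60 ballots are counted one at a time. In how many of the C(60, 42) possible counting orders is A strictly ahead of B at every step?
Strict-lead orderings = 370011826296420

Total orderings of the 60 votes with 42 for A: C(60, 42) = 925029565741050. By the Bertrand ballot formula (Cycle Lemma / reflection principle), the number of orderings in which A is strictly ahead of B throughout is (p − q)/(p + q) · C(p + q, p) = (42 − 18)/(42 + 18) · 925029565741050 = 370011826296420.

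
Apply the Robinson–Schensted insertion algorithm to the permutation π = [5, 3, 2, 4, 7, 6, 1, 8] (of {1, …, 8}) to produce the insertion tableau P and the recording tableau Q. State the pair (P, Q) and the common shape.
P = [1, 4, 6, 8] / [2, 7] / [3] / [5];  Q = [1, 4, 5, 8] / [2, 6] / [3] / [7];  common shape = (4, 2, 1, 1)

Row-insert the values π_1, π_2, … into P one at a time, bumping the leftmost entry strictly greater than the inserted value down to the next row. The recording tableau Q records, in position (i, j), the step at which that cell was added to P.
  Insert 5 (step 1): P = [5];  Q = [1]
  Insert 3 (step 2): P = [3] / [5];  Q = [1] / [2]
  Insert 2 (step 3): P = [2] / [3] / [5];  Q = [1] / [2] / [3]
  Insert 4 (step 4): P = [2, 4] / [3] / [5];  Q = [1, 4] / [2] / [3]
  Insert 7 (step 5): P = [2, 4, 7] / [3] / [5];  Q = [1, 4, 5] / [2] / [3]
  Insert 6 (step 6): P = [2, 4, 6] / [3, 7] / [5];  Q = [1, 4, 5] / [2, 6] / [3]
  Insert 1 (step 7): P = [1, 4, 6] / [2, 7] / [3] / [5];  Q = [1, 4, 5] / [2, 6] / [3] / [7]
  Insert 8 (step 8): P = [1, 4, 6, 8] / [2, 7] / [3] / [5];  Q = [1, 4, 5, 8] / [2, 6] / [3] / [7]
Final shape: (4, 2, 1, 1).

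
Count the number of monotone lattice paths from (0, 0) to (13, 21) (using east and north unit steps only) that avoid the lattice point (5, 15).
Number of paths = 881425248

Total paths from (0, 0) to (13, 21): C(34, 13) = 927983760. Paths through (5, 15): (paths (0, 0) → (5, 15)) × (paths (5, 15) → (13, 21)) = C(20, 5) · C(14, 8) = 15504 · 3003 = 46558512. Avoidance count = 927983760 − 46558512 = 881425248.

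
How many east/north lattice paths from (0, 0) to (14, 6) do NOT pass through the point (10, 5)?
Number of paths = 23745

Total paths from (0, 0) to (14, 6): C(20, 14) = 38760. Paths through (10, 5): (paths (0, 0) → (10, 5)) × (paths (10, 5) → (14, 6)) = C(15, 10) · C(5, 4) = 3003 · 5 = 15015. Avoidance count = 38760 − 15015 = 23745.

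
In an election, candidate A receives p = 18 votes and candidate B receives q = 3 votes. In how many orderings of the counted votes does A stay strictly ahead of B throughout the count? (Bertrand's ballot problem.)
Strict-lead orderings = 950

Total orderings of the 21 votes with 18 for A: C(21, 18) = 1330. By the Bertrand ballot formula (Cycle Lemma / reflection principle), the number of orderings in which A is strictly ahead of B throughout is (p − q)/(p + q) · C(p + q, p) = (18 − 3)/(18 + 3) · 1330 = 950.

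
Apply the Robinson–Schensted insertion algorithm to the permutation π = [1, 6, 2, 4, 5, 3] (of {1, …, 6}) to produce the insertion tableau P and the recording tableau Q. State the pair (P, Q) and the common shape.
P = [1, 2, 3, 5] / [4] / [6];  Q = [1, 2, 4, 5] / [3] / [6];  common shape = (4, 1, 1)

Row-insert the values π_1, π_2, … into P one at a time, bumping the leftmost entry strictly greater than the inserted value down to the next row. The recording tableau Q records, in position (i, j), the step at which that cell was added to P.
  Insert 1 (step 1): P = [1];  Q = [1]
  Insert 6 (step 2): P = [1, 6];  Q = [1, 2]
  Insert 2 (step 3): P = [1, 2] / [6];  Q = [1, 2] / [3]
  Insert 4 (step 4): P = [1, 2, 4] / [6];  Q = [1, 2, 4] / [3]
  Insert 5 (step 5): P = [1, 2, 4, 5] / [6];  Q = [1, 2, 4, 5] / [3]
  Insert 3 (step 6): P = [1, 2, 3, 5] / [4] / [6];  Q = [1, 2, 4, 5] / [3] / [6]
Final shape: (4, 1, 1).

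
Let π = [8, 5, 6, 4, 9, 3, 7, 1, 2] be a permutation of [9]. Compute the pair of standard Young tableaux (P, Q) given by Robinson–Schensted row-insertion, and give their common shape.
P = [1, 2, 7] / [3, 6] / [4, 9] / [5] / [8];  Q = [1, 3, 5] / [2, 7] / [4, 9] / [6] / [8];  common shape = (3, 2, 2, 1, 1)

Row-insert the values π_1, π_2, … into P one at a time, bumping the leftmost entry strictly greater than the inserted value down to the next row. The recording tableau Q records, in position (i, j), the step at which that cell was added to P.
  Insert 8 (step 1): P = [8];  Q = [1]
  Insert 5 (step 2): P = [5] / [8];  Q = [1] / [2]
  Insert 6 (step 3): P = [5, 6] / [8];  Q = [1, 3] / [2]
  Insert 4 (step 4): P = [4, 6] / [5] / [8];  Q = [1, 3] / [2] / [4]
  Insert 9 (step 5): P = [4, 6, 9] / [5] / [8];  Q = [1, 3, 5] / [2] / [4]
  Insert 3 (step 6): P = [3, 6, 9] / [4] / [5] / [8];  Q = [1, 3, 5] / [2] / [4] / [6]
  Insert 7 (step 7): P = [3, 6, 7] / [4, 9] / [5] / [8];  Q = [1, 3, 5] / [2, 7] / [4] / [6]
  Insert 1 (step 8): P = [1, 6, 7] / [3, 9] / [4] / [5] / [8];  Q = [1, 3, 5] / [2, 7] / [4] / [6] / [8]
  Insert 2 (step 9): P = [1, 2, 7] / [3, 6] / [4, 9] / [5] / [8];  Q = [1, 3, 5] / [2, 7] / [4, 9] / [6] / [8]
Final shape: (3, 2, 2, 1, 1).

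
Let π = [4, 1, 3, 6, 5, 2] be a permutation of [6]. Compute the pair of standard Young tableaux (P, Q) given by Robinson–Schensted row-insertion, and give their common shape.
P = [1, 2, 5] / [3, 6] / [4];  Q = [1, 3, 4] / [2, 5] / [6];  common shape = (3, 2, 1)

Row-insert the values π_1, π_2, … into P one at a time, bumping the leftmost entry strictly greater than the inserted value down to the next row. The recording tableau Q records, in position (i, j), the step at which that cell was added to P.
  Insert 4 (step 1): P = [4];  Q = [1]
  Insert 1 (step 2): P = [1] / [4];  Q = [1] / [2]
  Insert 3 (step 3): P = [1, 3] / [4];  Q = [1, 3] / [2]
  Insert 6 (step 4): P = [1, 3, 6] / [4];  Q = [1, 3, 4] / [2]
  Insert 5 (step 5): P = [1, 3, 5] / [4, 6];  Q = [1, 3, 4] / [2, 5]
  Insert 2 (step 6): P = [1, 2, 5] / [3, 6] / [4];  Q = [1, 3, 4] / [2, 5] / [6]
Final shape: (3, 2, 1).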